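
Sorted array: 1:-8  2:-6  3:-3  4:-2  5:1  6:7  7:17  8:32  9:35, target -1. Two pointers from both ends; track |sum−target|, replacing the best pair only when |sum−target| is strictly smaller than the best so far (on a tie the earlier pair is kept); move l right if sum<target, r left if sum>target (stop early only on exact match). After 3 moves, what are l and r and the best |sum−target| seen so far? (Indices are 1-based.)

l=1, r=6, best |Δ|=10

l=1 r=9: -8+35=27 d=28 *, r--
l=1 r=8: -8+32=24 d=25 *, r--
l=1 r=7: -8+17=9 d=10 *, r--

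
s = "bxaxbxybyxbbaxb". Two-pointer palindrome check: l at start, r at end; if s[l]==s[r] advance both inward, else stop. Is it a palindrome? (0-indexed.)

l=0 r=14: 'b'=='b', l++,r--
l=1 r=13: 'x'=='x', l++,r--
l=2 r=12: 'a'=='a', l++,r--
l=3 r=11: 'x'!='b', stop

not a palindrome (mismatch at 3,11)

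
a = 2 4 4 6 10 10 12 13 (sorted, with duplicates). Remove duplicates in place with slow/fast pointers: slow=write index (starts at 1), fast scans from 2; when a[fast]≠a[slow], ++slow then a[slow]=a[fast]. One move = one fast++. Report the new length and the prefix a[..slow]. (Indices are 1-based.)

(s=1,f=2) a[fast]=4≠a[slow]=2 write a[2]=4 → slow++,fast++
(s=2,f=3) a[fast]=4=a[slow] dup → fast++
(s=2,f=4) a[fast]=6≠a[slow]=4 write a[3]=6 → slow++,fast++
(s=3,f=5) a[fast]=10≠a[slow]=6 write a[4]=10 → slow++,fast++
(s=4,f=6) a[fast]=10=a[slow] dup → fast++
(s=4,f=7) a[fast]=12≠a[slow]=10 write a[5]=12 → slow++,fast++
(s=5,f=8) a[fast]=13≠a[slow]=12 write a[6]=13 → slow++,fast++

length 6; prefix = [2, 4, 6, 10, 12, 13]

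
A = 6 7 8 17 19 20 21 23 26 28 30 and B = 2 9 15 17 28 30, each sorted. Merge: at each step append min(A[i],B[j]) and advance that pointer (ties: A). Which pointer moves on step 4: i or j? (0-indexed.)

i=0 j=0: A[i]=6>B[j]=2 take 2, j++
i=0 j=1: A[i]=6<=B[j]=9 take 6, i++
i=1 j=1: A[i]=7<=B[j]=9 take 7, i++
i=2 j=1: A[i]=8<=B[j]=9 take 8, i++

i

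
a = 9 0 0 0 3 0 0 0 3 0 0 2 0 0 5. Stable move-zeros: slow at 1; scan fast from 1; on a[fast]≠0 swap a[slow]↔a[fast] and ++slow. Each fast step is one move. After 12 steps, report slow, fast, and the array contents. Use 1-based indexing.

slow=5, fast=13, a=[9, 3, 3, 2, 0, 0, 0, 0, 0, 0, 0, 0, 0, 0, 5]

(s=1,f=1) a[fast]=9≠0 swap→a[1]=9 → slow++,fast++
(s=2,f=2) a[fast]=0 → fast++
(s=2,f=3) a[fast]=0 → fast++
(s=2,f=4) a[fast]=0 → fast++
(s=2,f=5) a[fast]=3≠0 swap→a[2]=3 → slow++,fast++
(s=3,f=6) a[fast]=0 → fast++
(s=3,f=7) a[fast]=0 → fast++
(s=3,f=8) a[fast]=0 → fast++
(s=3,f=9) a[fast]=3≠0 swap→a[3]=3 → slow++,fast++
(s=4,f=10) a[fast]=0 → fast++
(s=4,f=11) a[fast]=0 → fast++
(s=4,f=12) a[fast]=2≠0 swap→a[4]=2 → slow++,fast++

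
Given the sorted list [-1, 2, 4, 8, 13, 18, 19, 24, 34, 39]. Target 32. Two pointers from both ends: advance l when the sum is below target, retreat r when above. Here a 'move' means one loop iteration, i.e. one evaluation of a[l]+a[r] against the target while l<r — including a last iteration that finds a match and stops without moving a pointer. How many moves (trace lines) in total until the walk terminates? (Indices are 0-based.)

6 moves

[0,9] -1+39=38 >32 → r--
[0,8] -1+34=33 >32 → r--
[0,7] -1+24=23 <32 → l++
[1,7] 2+24=26 <32 → l++
[2,7] 4+24=28 <32 → l++
[3,7] 8+24=32 → found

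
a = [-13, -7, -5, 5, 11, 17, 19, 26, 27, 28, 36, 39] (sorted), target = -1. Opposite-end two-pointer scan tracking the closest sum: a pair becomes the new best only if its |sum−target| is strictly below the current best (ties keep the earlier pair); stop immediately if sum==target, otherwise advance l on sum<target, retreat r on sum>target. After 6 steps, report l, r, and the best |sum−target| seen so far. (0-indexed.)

l=0 r=11: -13+39=26 d=27 *, r--
l=0 r=10: -13+36=23 d=24 *, r--
l=0 r=9: -13+28=15 d=16 *, r--
l=0 r=8: -13+27=14 d=15 *, r--
l=0 r=7: -13+26=13 d=14 *, r--
l=0 r=6: -13+19=6 d=7 *, r--

l=0, r=5, best |Δ|=7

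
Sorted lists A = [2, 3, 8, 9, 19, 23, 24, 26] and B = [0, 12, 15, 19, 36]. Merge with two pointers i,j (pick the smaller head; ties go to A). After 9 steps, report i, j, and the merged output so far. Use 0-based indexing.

[i=0,j=0] A[i]=2>B[j]=0 take 0 → j++
[i=0,j=1] A[i]=2<=B[j]=12 take 2 → i++
[i=1,j=1] A[i]=3<=B[j]=12 take 3 → i++
[i=2,j=1] A[i]=8<=B[j]=12 take 8 → i++
[i=3,j=1] A[i]=9<=B[j]=12 take 9 → i++
[i=4,j=1] A[i]=19>B[j]=12 take 12 → j++
[i=4,j=2] A[i]=19>B[j]=15 take 15 → j++
[i=4,j=3] A[i]=19<=B[j]=19 take 19 → i++
[i=5,j=3] A[i]=23>B[j]=19 take 19 → j++

i=5, j=4, merged so far=[0, 2, 3, 8, 9, 12, 15, 19, 19]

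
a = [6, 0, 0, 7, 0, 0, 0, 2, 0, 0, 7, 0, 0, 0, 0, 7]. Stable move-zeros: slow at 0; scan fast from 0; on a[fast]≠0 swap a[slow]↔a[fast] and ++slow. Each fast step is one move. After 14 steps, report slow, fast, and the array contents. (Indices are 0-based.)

slow=4, fast=14, a=[6, 7, 2, 7, 0, 0, 0, 0, 0, 0, 0, 0, 0, 0, 0, 7]

slow=0 fast=0: a[fast]=6≠0 swap→a[0]=6, slow++,fast++
slow=1 fast=1: a[fast]=0, fast++
slow=1 fast=2: a[fast]=0, fast++
slow=1 fast=3: a[fast]=7≠0 swap→a[1]=7, slow++,fast++
slow=2 fast=4: a[fast]=0, fast++
slow=2 fast=5: a[fast]=0, fast++
slow=2 fast=6: a[fast]=0, fast++
slow=2 fast=7: a[fast]=2≠0 swap→a[2]=2, slow++,fast++
slow=3 fast=8: a[fast]=0, fast++
slow=3 fast=9: a[fast]=0, fast++
slow=3 fast=10: a[fast]=7≠0 swap→a[3]=7, slow++,fast++
slow=4 fast=11: a[fast]=0, fast++
slow=4 fast=12: a[fast]=0, fast++
slow=4 fast=13: a[fast]=0, fast++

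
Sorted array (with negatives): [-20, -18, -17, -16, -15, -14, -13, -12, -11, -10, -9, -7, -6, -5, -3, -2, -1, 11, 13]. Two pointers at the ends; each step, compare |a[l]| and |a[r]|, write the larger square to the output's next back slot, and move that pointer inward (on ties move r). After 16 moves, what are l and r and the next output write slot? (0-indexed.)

[0,18] |-20|>|13| out[18]=400 → l++
[1,18] |-18|>|13| out[17]=324 → l++
[2,18] |-17|>|13| out[16]=289 → l++
[3,18] |-16|>|13| out[15]=256 → l++
[4,18] |-15|>|13| out[14]=225 → l++
[5,18] |-14|>|13| out[13]=196 → l++
[6,18] |-13|<=|13| out[12]=169 → r--
[6,17] |-13|>|11| out[11]=169 → l++
[7,17] |-12|>|11| out[10]=144 → l++
[8,17] |-11|<=|11| out[9]=121 → r--
[8,16] |-11|>|-1| out[8]=121 → l++
[9,16] |-10|>|-1| out[7]=100 → l++
[10,16] |-9|>|-1| out[6]=81 → l++
[11,16] |-7|>|-1| out[5]=49 → l++
[12,16] |-6|>|-1| out[4]=36 → l++
[13,16] |-5|>|-1| out[3]=25 → l++

l=14, r=16, next write slot=2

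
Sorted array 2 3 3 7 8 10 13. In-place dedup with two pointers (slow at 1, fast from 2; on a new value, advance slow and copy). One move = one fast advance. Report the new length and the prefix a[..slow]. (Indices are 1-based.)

length 6; prefix = [2, 3, 7, 8, 10, 13]

slow=1 fast=2: a[fast]=3≠a[slow]=2 write a[2]=3, slow++,fast++
slow=2 fast=3: a[fast]=3=a[slow] dup, fast++
slow=2 fast=4: a[fast]=7≠a[slow]=3 write a[3]=7, slow++,fast++
slow=3 fast=5: a[fast]=8≠a[slow]=7 write a[4]=8, slow++,fast++
slow=4 fast=6: a[fast]=10≠a[slow]=8 write a[5]=10, slow++,fast++
slow=5 fast=7: a[fast]=13≠a[slow]=10 write a[6]=13, slow++,fast++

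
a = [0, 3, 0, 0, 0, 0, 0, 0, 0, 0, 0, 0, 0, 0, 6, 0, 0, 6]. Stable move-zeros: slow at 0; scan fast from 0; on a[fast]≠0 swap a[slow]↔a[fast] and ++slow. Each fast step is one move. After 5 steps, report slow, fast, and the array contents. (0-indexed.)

slow=0 fast=0: a[fast]=0, fast++
slow=0 fast=1: a[fast]=3≠0 swap→a[0]=3, slow++,fast++
slow=1 fast=2: a[fast]=0, fast++
slow=1 fast=3: a[fast]=0, fast++
slow=1 fast=4: a[fast]=0, fast++

slow=1, fast=5, a=[3, 0, 0, 0, 0, 0, 0, 0, 0, 0, 0, 0, 0, 0, 6, 0, 0, 6]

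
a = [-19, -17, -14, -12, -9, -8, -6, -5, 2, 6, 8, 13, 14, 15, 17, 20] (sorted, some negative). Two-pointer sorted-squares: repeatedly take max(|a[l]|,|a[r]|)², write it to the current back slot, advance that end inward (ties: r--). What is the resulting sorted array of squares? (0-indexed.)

[4, 25, 36, 36, 64, 64, 81, 144, 169, 196, 196, 225, 289, 289, 361, 400]

[0,15] |-19|<=|20| out[15]=400 → r--
[0,14] |-19|>|17| out[14]=361 → l++
[1,14] |-17|<=|17| out[13]=289 → r--
[1,13] |-17|>|15| out[12]=289 → l++
[2,13] |-14|<=|15| out[11]=225 → r--
[2,12] |-14|<=|14| out[10]=196 → r--
[2,11] |-14|>|13| out[9]=196 → l++
[3,11] |-12|<=|13| out[8]=169 → r--
[3,10] |-12|>|8| out[7]=144 → l++
[4,10] |-9|>|8| out[6]=81 → l++
[5,10] |-8|<=|8| out[5]=64 → r--
[5,9] |-8|>|6| out[4]=64 → l++
[6,9] |-6|<=|6| out[3]=36 → r--
[6,8] |-6|>|2| out[2]=36 → l++
[7,8] |-5|>|2| out[1]=25 → l++
[8,8] |2|<=|2| out[0]=4 → r--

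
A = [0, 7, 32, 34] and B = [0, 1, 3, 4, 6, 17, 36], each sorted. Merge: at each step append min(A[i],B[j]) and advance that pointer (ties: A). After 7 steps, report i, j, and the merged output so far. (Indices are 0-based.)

[i=0,j=0] A[i]=0<=B[j]=0 take 0 → i++
[i=1,j=0] A[i]=7>B[j]=0 take 0 → j++
[i=1,j=1] A[i]=7>B[j]=1 take 1 → j++
[i=1,j=2] A[i]=7>B[j]=3 take 3 → j++
[i=1,j=3] A[i]=7>B[j]=4 take 4 → j++
[i=1,j=4] A[i]=7>B[j]=6 take 6 → j++
[i=1,j=5] A[i]=7<=B[j]=17 take 7 → i++

i=2, j=5, merged so far=[0, 0, 1, 3, 4, 6, 7]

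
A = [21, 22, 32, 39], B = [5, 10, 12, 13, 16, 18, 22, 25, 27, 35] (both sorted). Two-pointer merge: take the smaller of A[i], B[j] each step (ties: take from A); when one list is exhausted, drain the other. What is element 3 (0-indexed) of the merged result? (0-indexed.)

[i=0,j=0] A[i]=21>B[j]=5 take 5 → j++
[i=0,j=1] A[i]=21>B[j]=10 take 10 → j++
[i=0,j=2] A[i]=21>B[j]=12 take 12 → j++
[i=0,j=3] A[i]=21>B[j]=13 take 13 → j++
[i=0,j=4] A[i]=21>B[j]=16 take 16 → j++
[i=0,j=5] A[i]=21>B[j]=18 take 18 → j++
[i=0,j=6] A[i]=21<=B[j]=22 take 21 → i++
[i=1,j=6] A[i]=22<=B[j]=22 take 22 → i++
[i=2,j=6] A[i]=32>B[j]=22 take 22 → j++
[i=2,j=7] A[i]=32>B[j]=25 take 25 → j++
[i=2,j=8] A[i]=32>B[j]=27 take 27 → j++
[i=2,j=9] A[i]=32<=B[j]=35 take 32 → i++
[i=3,j=9] A[i]=39>B[j]=35 take 35 → j++
[i=3,j=10] B done, take A[i]=39 → i++

merged[3] = 13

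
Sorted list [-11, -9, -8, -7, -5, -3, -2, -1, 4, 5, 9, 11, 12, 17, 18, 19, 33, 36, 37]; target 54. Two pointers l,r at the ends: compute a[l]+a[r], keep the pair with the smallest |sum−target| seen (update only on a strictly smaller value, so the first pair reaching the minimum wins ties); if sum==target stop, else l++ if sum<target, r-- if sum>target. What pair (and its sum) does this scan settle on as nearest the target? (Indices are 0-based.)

l=0 r=18: -11+37=26 d=28 *, l++
l=1 r=18: -9+37=28 d=26 *, l++
l=2 r=18: -8+37=29 d=25 *, l++
l=3 r=18: -7+37=30 d=24 *, l++
l=4 r=18: -5+37=32 d=22 *, l++
l=5 r=18: -3+37=34 d=20 *, l++
l=6 r=18: -2+37=35 d=19 *, l++
l=7 r=18: -1+37=36 d=18 *, l++
l=8 r=18: 4+37=41 d=13 *, l++
l=9 r=18: 5+37=42 d=12 *, l++
l=10 r=18: 9+37=46 d=8 *, l++
l=11 r=18: 11+37=48 d=6 *, l++
l=12 r=18: 12+37=49 d=5 *, l++
l=13 r=18: 17+37=54 d=0 *, stop

pair (17, 37) with sum 54 (|Δ|=0)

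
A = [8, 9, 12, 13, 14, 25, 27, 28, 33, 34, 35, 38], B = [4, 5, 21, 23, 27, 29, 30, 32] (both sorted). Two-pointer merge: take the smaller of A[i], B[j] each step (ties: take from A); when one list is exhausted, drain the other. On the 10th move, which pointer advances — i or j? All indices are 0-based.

i

[i=0,j=0] A[i]=8>B[j]=4 take 4 → j++
[i=0,j=1] A[i]=8>B[j]=5 take 5 → j++
[i=0,j=2] A[i]=8<=B[j]=21 take 8 → i++
[i=1,j=2] A[i]=9<=B[j]=21 take 9 → i++
[i=2,j=2] A[i]=12<=B[j]=21 take 12 → i++
[i=3,j=2] A[i]=13<=B[j]=21 take 13 → i++
[i=4,j=2] A[i]=14<=B[j]=21 take 14 → i++
[i=5,j=2] A[i]=25>B[j]=21 take 21 → j++
[i=5,j=3] A[i]=25>B[j]=23 take 23 → j++
[i=5,j=4] A[i]=25<=B[j]=27 take 25 → i++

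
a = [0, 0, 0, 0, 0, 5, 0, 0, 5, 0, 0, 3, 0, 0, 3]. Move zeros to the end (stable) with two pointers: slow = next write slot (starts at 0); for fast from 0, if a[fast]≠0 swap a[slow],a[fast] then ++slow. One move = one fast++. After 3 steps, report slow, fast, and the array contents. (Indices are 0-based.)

slow=0, fast=3, a=[0, 0, 0, 0, 0, 5, 0, 0, 5, 0, 0, 3, 0, 0, 3]

slow=0 fast=0: a[fast]=0, fast++
slow=0 fast=1: a[fast]=0, fast++
slow=0 fast=2: a[fast]=0, fast++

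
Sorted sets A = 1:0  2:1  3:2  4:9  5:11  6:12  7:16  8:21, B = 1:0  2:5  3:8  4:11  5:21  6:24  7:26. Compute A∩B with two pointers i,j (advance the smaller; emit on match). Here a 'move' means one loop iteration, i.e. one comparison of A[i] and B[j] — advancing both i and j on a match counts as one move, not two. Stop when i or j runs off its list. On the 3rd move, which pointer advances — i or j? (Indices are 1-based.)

[i=1,j=1] 0==0 emit → i++,j++
[i=2,j=2] 1<5 → i++
[i=3,j=2] 2<5 → i++

i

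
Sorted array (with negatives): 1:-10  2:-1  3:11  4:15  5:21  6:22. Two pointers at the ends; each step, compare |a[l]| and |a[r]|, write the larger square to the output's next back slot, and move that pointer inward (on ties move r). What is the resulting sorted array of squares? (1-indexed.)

[1,6] |-10|<=|22| out[6]=484 → r--
[1,5] |-10|<=|21| out[5]=441 → r--
[1,4] |-10|<=|15| out[4]=225 → r--
[1,3] |-10|<=|11| out[3]=121 → r--
[1,2] |-10|>|-1| out[2]=100 → l++
[2,2] |-1|<=|-1| out[1]=1 → r--

[1, 100, 121, 225, 441, 484]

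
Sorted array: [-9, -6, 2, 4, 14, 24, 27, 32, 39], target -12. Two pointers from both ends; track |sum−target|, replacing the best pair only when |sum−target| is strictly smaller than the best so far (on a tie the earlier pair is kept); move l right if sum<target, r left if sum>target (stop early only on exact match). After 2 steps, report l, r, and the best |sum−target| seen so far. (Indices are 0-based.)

l=0 r=8: -9+39=30 d=42 *, r--
l=0 r=7: -9+32=23 d=35 *, r--

l=0, r=6, best |Δ|=35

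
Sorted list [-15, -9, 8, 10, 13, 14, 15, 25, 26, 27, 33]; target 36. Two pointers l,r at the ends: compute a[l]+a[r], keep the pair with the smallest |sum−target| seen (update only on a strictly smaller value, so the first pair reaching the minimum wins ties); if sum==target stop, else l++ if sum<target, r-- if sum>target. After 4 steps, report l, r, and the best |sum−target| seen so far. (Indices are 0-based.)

[0,10] -15+33=18 d=18 * → l++
[1,10] -9+33=24 d=12 * → l++
[2,10] 8+33=41 d=5 * → r--
[2,9] 8+27=35 d=1 * → l++

l=3, r=9, best |Δ|=1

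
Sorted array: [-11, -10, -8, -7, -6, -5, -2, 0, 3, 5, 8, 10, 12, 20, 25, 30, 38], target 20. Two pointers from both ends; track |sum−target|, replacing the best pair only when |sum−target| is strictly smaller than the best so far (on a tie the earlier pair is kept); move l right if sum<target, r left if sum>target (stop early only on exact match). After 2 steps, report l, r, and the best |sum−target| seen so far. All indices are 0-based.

l=1, r=15, best |Δ|=1

l=0 r=16: -11+38=27 d=7 *, r--
l=0 r=15: -11+30=19 d=1 *, l++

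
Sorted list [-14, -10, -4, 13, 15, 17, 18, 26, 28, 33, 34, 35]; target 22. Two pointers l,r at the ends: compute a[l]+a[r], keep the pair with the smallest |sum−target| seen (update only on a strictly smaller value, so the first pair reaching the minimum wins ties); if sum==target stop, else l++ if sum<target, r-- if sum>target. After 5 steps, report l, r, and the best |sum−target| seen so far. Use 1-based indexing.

[1,12] -14+35=21 d=1 * → l++
[2,12] -10+35=25 d=3 → r--
[2,11] -10+34=24 d=2 → r--
[2,10] -10+33=23 d=1 → r--
[2,9] -10+28=18 d=4 → l++

l=3, r=9, best |Δ|=1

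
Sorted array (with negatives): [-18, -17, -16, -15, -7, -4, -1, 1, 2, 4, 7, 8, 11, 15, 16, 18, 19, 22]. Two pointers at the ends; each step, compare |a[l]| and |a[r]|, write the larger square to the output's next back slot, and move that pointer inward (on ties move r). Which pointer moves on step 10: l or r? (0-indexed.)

r

l=0 r=17: |-18|<=|22| out[17]=484, r--
l=0 r=16: |-18|<=|19| out[16]=361, r--
l=0 r=15: |-18|<=|18| out[15]=324, r--
l=0 r=14: |-18|>|16| out[14]=324, l++
l=1 r=14: |-17|>|16| out[13]=289, l++
l=2 r=14: |-16|<=|16| out[12]=256, r--
l=2 r=13: |-16|>|15| out[11]=256, l++
l=3 r=13: |-15|<=|15| out[10]=225, r--
l=3 r=12: |-15|>|11| out[9]=225, l++
l=4 r=12: |-7|<=|11| out[8]=121, r--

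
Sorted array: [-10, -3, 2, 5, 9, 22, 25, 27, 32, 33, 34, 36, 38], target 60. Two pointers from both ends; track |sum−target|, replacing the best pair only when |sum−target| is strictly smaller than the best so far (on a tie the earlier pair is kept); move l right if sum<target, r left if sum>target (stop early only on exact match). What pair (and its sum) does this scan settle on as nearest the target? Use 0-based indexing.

[0,12] -10+38=28 d=32 * → l++
[1,12] -3+38=35 d=25 * → l++
[2,12] 2+38=40 d=20 * → l++
[3,12] 5+38=43 d=17 * → l++
[4,12] 9+38=47 d=13 * → l++
[5,12] 22+38=60 d=0 * → stop

pair (22, 38) with sum 60 (|Δ|=0)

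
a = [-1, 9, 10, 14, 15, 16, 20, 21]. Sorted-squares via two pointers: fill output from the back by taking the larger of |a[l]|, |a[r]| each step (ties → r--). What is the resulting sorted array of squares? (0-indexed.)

[0,7] |-1|<=|21| out[7]=441 → r--
[0,6] |-1|<=|20| out[6]=400 → r--
[0,5] |-1|<=|16| out[5]=256 → r--
[0,4] |-1|<=|15| out[4]=225 → r--
[0,3] |-1|<=|14| out[3]=196 → r--
[0,2] |-1|<=|10| out[2]=100 → r--
[0,1] |-1|<=|9| out[1]=81 → r--
[0,0] |-1|<=|-1| out[0]=1 → r--

[1, 81, 100, 196, 225, 256, 400, 441]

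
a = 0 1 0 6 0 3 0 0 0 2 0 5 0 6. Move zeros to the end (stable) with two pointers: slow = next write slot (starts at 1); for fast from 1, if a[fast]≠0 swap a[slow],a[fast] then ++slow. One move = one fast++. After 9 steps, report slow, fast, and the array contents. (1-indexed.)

slow=4, fast=10, a=[1, 6, 3, 0, 0, 0, 0, 0, 0, 2, 0, 5, 0, 6]

slow=1 fast=1: a[fast]=0, fast++
slow=1 fast=2: a[fast]=1≠0 swap→a[1]=1, slow++,fast++
slow=2 fast=3: a[fast]=0, fast++
slow=2 fast=4: a[fast]=6≠0 swap→a[2]=6, slow++,fast++
slow=3 fast=5: a[fast]=0, fast++
slow=3 fast=6: a[fast]=3≠0 swap→a[3]=3, slow++,fast++
slow=4 fast=7: a[fast]=0, fast++
slow=4 fast=8: a[fast]=0, fast++
slow=4 fast=9: a[fast]=0, fast++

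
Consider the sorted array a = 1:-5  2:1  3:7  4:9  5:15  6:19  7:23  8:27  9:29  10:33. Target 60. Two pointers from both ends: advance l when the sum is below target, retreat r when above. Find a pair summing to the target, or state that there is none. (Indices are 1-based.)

(27, 33)

l=1 r=10: -5+33=28 <60, l++
l=2 r=10: 1+33=34 <60, l++
l=3 r=10: 7+33=40 <60, l++
l=4 r=10: 9+33=42 <60, l++
l=5 r=10: 15+33=48 <60, l++
l=6 r=10: 19+33=52 <60, l++
l=7 r=10: 23+33=56 <60, l++
l=8 r=10: 27+33=60, found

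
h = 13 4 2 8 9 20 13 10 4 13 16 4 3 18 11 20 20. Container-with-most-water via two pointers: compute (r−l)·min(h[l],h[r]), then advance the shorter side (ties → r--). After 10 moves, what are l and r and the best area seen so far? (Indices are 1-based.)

l=6, r=12, best area=220

l=1 r=17: min(13,20)*16=208 best=208 *, l++
l=2 r=17: min(4,20)*15=60 best=208, l++
l=3 r=17: min(2,20)*14=28 best=208, l++
l=4 r=17: min(8,20)*13=104 best=208, l++
l=5 r=17: min(9,20)*12=108 best=208, l++
l=6 r=17: min(20,20)*11=220 best=220 *, r--
l=6 r=16: min(20,20)*10=200 best=220, r--
l=6 r=15: min(20,11)*9=99 best=220, r--
l=6 r=14: min(20,18)*8=144 best=220, r--
l=6 r=13: min(20,3)*7=21 best=220, r--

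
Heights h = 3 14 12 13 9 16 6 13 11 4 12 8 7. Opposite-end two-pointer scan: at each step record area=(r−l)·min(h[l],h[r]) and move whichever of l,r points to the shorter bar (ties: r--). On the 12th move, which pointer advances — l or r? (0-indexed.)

[0,12] min(3,7)*12=36 best=36 * → l++
[1,12] min(14,7)*11=77 best=77 * → r--
[1,11] min(14,8)*10=80 best=80 * → r--
[1,10] min(14,12)*9=108 best=108 * → r--
[1,9] min(14,4)*8=32 best=108 → r--
[1,8] min(14,11)*7=77 best=108 → r--
[1,7] min(14,13)*6=78 best=108 → r--
[1,6] min(14,6)*5=30 best=108 → r--
[1,5] min(14,16)*4=56 best=108 → l++
[2,5] min(12,16)*3=36 best=108 → l++
[3,5] min(13,16)*2=26 best=108 → l++
[4,5] min(9,16)*1=9 best=108 → l++

l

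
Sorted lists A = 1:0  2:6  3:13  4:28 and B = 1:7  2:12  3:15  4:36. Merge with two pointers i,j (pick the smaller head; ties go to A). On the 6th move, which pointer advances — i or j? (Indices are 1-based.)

j

[i=1,j=1] A[i]=0<=B[j]=7 take 0 → i++
[i=2,j=1] A[i]=6<=B[j]=7 take 6 → i++
[i=3,j=1] A[i]=13>B[j]=7 take 7 → j++
[i=3,j=2] A[i]=13>B[j]=12 take 12 → j++
[i=3,j=3] A[i]=13<=B[j]=15 take 13 → i++
[i=4,j=3] A[i]=28>B[j]=15 take 15 → j++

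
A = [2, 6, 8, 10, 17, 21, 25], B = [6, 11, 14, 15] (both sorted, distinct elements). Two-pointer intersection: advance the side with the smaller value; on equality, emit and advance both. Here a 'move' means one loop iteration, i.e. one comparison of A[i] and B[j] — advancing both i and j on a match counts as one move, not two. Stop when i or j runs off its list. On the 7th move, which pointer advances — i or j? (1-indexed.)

j

i=1 j=1: 2<6, i++
i=2 j=1: 6==6 emit, i++,j++
i=3 j=2: 8<11, i++
i=4 j=2: 10<11, i++
i=5 j=2: 17>11, j++
i=5 j=3: 17>14, j++
i=5 j=4: 17>15, j++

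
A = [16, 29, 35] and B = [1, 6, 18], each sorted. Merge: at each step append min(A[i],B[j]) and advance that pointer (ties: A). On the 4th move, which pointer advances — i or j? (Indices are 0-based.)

j

i=0 j=0: A[i]=16>B[j]=1 take 1, j++
i=0 j=1: A[i]=16>B[j]=6 take 6, j++
i=0 j=2: A[i]=16<=B[j]=18 take 16, i++
i=1 j=2: A[i]=29>B[j]=18 take 18, j++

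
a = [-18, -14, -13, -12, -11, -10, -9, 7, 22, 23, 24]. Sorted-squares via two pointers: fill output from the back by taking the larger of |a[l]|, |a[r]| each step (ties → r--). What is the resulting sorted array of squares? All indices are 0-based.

l=0 r=10: |-18|<=|24| out[10]=576, r--
l=0 r=9: |-18|<=|23| out[9]=529, r--
l=0 r=8: |-18|<=|22| out[8]=484, r--
l=0 r=7: |-18|>|7| out[7]=324, l++
l=1 r=7: |-14|>|7| out[6]=196, l++
l=2 r=7: |-13|>|7| out[5]=169, l++
l=3 r=7: |-12|>|7| out[4]=144, l++
l=4 r=7: |-11|>|7| out[3]=121, l++
l=5 r=7: |-10|>|7| out[2]=100, l++
l=6 r=7: |-9|>|7| out[1]=81, l++
l=7 r=7: |7|<=|7| out[0]=49, r--

[49, 81, 100, 121, 144, 169, 196, 324, 484, 529, 576]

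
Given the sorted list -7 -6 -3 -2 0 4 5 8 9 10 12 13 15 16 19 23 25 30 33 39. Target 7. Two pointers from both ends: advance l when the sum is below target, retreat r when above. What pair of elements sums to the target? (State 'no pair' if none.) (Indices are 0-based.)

(-6, 13)

[0,19] -7+39=32 >7 → r--
[0,18] -7+33=26 >7 → r--
[0,17] -7+30=23 >7 → r--
[0,16] -7+25=18 >7 → r--
[0,15] -7+23=16 >7 → r--
[0,14] -7+19=12 >7 → r--
[0,13] -7+16=9 >7 → r--
[0,12] -7+15=8 >7 → r--
[0,11] -7+13=6 <7 → l++
[1,11] -6+13=7 → found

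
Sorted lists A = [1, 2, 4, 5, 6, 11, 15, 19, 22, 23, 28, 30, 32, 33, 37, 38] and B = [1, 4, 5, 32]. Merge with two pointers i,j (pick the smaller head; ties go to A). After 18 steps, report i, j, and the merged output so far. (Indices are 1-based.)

i=15, j=5, merged so far=[1, 1, 2, 4, 4, 5, 5, 6, 11, 15, 19, 22, 23, 28, 30, 32, 32, 33]

[i=1,j=1] A[i]=1<=B[j]=1 take 1 → i++
[i=2,j=1] A[i]=2>B[j]=1 take 1 → j++
[i=2,j=2] A[i]=2<=B[j]=4 take 2 → i++
[i=3,j=2] A[i]=4<=B[j]=4 take 4 → i++
[i=4,j=2] A[i]=5>B[j]=4 take 4 → j++
[i=4,j=3] A[i]=5<=B[j]=5 take 5 → i++
[i=5,j=3] A[i]=6>B[j]=5 take 5 → j++
[i=5,j=4] A[i]=6<=B[j]=32 take 6 → i++
[i=6,j=4] A[i]=11<=B[j]=32 take 11 → i++
[i=7,j=4] A[i]=15<=B[j]=32 take 15 → i++
[i=8,j=4] A[i]=19<=B[j]=32 take 19 → i++
[i=9,j=4] A[i]=22<=B[j]=32 take 22 → i++
[i=10,j=4] A[i]=23<=B[j]=32 take 23 → i++
[i=11,j=4] A[i]=28<=B[j]=32 take 28 → i++
[i=12,j=4] A[i]=30<=B[j]=32 take 30 → i++
[i=13,j=4] A[i]=32<=B[j]=32 take 32 → i++
[i=14,j=4] A[i]=33>B[j]=32 take 32 → j++
[i=14,j=5] B done, take A[i]=33 → i++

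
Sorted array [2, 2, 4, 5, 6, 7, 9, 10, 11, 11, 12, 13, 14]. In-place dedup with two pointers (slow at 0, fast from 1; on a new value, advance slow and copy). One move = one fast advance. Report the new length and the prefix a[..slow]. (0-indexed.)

length 11; prefix = [2, 4, 5, 6, 7, 9, 10, 11, 12, 13, 14]

(s=0,f=1) a[fast]=2=a[slow] dup → fast++
(s=0,f=2) a[fast]=4≠a[slow]=2 write a[1]=4 → slow++,fast++
(s=1,f=3) a[fast]=5≠a[slow]=4 write a[2]=5 → slow++,fast++
(s=2,f=4) a[fast]=6≠a[slow]=5 write a[3]=6 → slow++,fast++
(s=3,f=5) a[fast]=7≠a[slow]=6 write a[4]=7 → slow++,fast++
(s=4,f=6) a[fast]=9≠a[slow]=7 write a[5]=9 → slow++,fast++
(s=5,f=7) a[fast]=10≠a[slow]=9 write a[6]=10 → slow++,fast++
(s=6,f=8) a[fast]=11≠a[slow]=10 write a[7]=11 → slow++,fast++
(s=7,f=9) a[fast]=11=a[slow] dup → fast++
(s=7,f=10) a[fast]=12≠a[slow]=11 write a[8]=12 → slow++,fast++
(s=8,f=11) a[fast]=13≠a[slow]=12 write a[9]=13 → slow++,fast++
(s=9,f=12) a[fast]=14≠a[slow]=13 write a[10]=14 → slow++,fast++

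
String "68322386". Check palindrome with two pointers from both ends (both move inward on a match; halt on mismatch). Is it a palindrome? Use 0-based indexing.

[0,7] '6'=='6' → l++,r--
[1,6] '8'=='8' → l++,r--
[2,5] '3'=='3' → l++,r--
[3,4] '2'=='2' → l++,r--

palindrome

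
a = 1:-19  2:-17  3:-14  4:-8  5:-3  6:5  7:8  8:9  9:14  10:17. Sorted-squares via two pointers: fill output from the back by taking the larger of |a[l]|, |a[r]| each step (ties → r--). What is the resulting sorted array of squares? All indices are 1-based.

[9, 25, 64, 64, 81, 196, 196, 289, 289, 361]

l=1 r=10: |-19|>|17| out[10]=361, l++
l=2 r=10: |-17|<=|17| out[9]=289, r--
l=2 r=9: |-17|>|14| out[8]=289, l++
l=3 r=9: |-14|<=|14| out[7]=196, r--
l=3 r=8: |-14|>|9| out[6]=196, l++
l=4 r=8: |-8|<=|9| out[5]=81, r--
l=4 r=7: |-8|<=|8| out[4]=64, r--
l=4 r=6: |-8|>|5| out[3]=64, l++
l=5 r=6: |-3|<=|5| out[2]=25, r--
l=5 r=5: |-3|<=|-3| out[1]=9, r--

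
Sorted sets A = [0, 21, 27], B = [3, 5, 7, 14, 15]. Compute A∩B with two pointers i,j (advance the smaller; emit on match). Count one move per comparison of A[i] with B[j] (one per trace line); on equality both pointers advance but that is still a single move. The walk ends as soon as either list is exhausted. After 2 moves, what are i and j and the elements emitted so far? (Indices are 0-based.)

i=1, j=1, emitted=[]

[i=0,j=0] 0<3 → i++
[i=1,j=0] 21>3 → j++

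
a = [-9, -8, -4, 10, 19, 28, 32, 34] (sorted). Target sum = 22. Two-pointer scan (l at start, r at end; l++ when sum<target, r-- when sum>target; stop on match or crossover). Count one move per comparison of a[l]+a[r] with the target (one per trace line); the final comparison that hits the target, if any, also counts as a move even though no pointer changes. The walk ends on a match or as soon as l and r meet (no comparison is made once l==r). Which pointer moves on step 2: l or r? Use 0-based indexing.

r

l=0 r=7: -9+34=25 >22, r--
l=0 r=6: -9+32=23 >22, r--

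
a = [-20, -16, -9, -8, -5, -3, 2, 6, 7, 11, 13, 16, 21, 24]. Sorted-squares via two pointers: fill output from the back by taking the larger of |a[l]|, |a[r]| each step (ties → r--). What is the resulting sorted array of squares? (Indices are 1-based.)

l=1 r=14: |-20|<=|24| out[14]=576, r--
l=1 r=13: |-20|<=|21| out[13]=441, r--
l=1 r=12: |-20|>|16| out[12]=400, l++
l=2 r=12: |-16|<=|16| out[11]=256, r--
l=2 r=11: |-16|>|13| out[10]=256, l++
l=3 r=11: |-9|<=|13| out[9]=169, r--
l=3 r=10: |-9|<=|11| out[8]=121, r--
l=3 r=9: |-9|>|7| out[7]=81, l++
l=4 r=9: |-8|>|7| out[6]=64, l++
l=5 r=9: |-5|<=|7| out[5]=49, r--
l=5 r=8: |-5|<=|6| out[4]=36, r--
l=5 r=7: |-5|>|2| out[3]=25, l++
l=6 r=7: |-3|>|2| out[2]=9, l++
l=7 r=7: |2|<=|2| out[1]=4, r--

[4, 9, 25, 36, 49, 64, 81, 121, 169, 256, 256, 400, 441, 576]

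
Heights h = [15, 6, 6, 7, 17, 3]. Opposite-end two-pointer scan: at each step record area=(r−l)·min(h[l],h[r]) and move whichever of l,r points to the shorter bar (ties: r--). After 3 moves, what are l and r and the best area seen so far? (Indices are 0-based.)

l=2, r=4, best area=60

l=0 r=5: min(15,3)*5=15 best=15 *, r--
l=0 r=4: min(15,17)*4=60 best=60 *, l++
l=1 r=4: min(6,17)*3=18 best=60, l++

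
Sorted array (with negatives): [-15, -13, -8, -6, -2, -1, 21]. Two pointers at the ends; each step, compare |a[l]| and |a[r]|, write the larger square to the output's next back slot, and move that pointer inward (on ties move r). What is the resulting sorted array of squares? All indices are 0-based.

[1, 4, 36, 64, 169, 225, 441]

[0,6] |-15|<=|21| out[6]=441 → r--
[0,5] |-15|>|-1| out[5]=225 → l++
[1,5] |-13|>|-1| out[4]=169 → l++
[2,5] |-8|>|-1| out[3]=64 → l++
[3,5] |-6|>|-1| out[2]=36 → l++
[4,5] |-2|>|-1| out[1]=4 → l++
[5,5] |-1|<=|-1| out[0]=1 → r--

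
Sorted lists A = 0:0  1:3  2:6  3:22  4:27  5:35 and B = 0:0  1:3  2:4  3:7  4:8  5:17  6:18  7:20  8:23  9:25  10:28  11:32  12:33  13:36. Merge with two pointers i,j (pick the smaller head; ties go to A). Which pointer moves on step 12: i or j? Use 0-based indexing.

[i=0,j=0] A[i]=0<=B[j]=0 take 0 → i++
[i=1,j=0] A[i]=3>B[j]=0 take 0 → j++
[i=1,j=1] A[i]=3<=B[j]=3 take 3 → i++
[i=2,j=1] A[i]=6>B[j]=3 take 3 → j++
[i=2,j=2] A[i]=6>B[j]=4 take 4 → j++
[i=2,j=3] A[i]=6<=B[j]=7 take 6 → i++
[i=3,j=3] A[i]=22>B[j]=7 take 7 → j++
[i=3,j=4] A[i]=22>B[j]=8 take 8 → j++
[i=3,j=5] A[i]=22>B[j]=17 take 17 → j++
[i=3,j=6] A[i]=22>B[j]=18 take 18 → j++
[i=3,j=7] A[i]=22>B[j]=20 take 20 → j++
[i=3,j=8] A[i]=22<=B[j]=23 take 22 → i++

i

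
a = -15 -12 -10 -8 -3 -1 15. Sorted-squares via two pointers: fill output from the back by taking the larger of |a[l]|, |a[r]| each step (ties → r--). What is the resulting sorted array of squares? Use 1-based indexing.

[1, 9, 64, 100, 144, 225, 225]

l=1 r=7: |-15|<=|15| out[7]=225, r--
l=1 r=6: |-15|>|-1| out[6]=225, l++
l=2 r=6: |-12|>|-1| out[5]=144, l++
l=3 r=6: |-10|>|-1| out[4]=100, l++
l=4 r=6: |-8|>|-1| out[3]=64, l++
l=5 r=6: |-3|>|-1| out[2]=9, l++
l=6 r=6: |-1|<=|-1| out[1]=1, r--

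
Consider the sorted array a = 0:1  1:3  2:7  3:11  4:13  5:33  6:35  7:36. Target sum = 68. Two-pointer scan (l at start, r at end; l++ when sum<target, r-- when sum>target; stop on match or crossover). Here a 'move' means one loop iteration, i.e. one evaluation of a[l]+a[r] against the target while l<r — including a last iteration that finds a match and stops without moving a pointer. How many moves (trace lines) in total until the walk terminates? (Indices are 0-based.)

7 moves

[0,7] 1+36=37 <68 → l++
[1,7] 3+36=39 <68 → l++
[2,7] 7+36=43 <68 → l++
[3,7] 11+36=47 <68 → l++
[4,7] 13+36=49 <68 → l++
[5,7] 33+36=69 >68 → r--
[5,6] 33+35=68 → found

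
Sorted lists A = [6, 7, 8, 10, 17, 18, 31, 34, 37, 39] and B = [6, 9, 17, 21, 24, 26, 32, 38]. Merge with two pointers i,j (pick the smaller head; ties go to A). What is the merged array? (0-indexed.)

i=0 j=0: A[i]=6<=B[j]=6 take 6, i++
i=1 j=0: A[i]=7>B[j]=6 take 6, j++
i=1 j=1: A[i]=7<=B[j]=9 take 7, i++
i=2 j=1: A[i]=8<=B[j]=9 take 8, i++
i=3 j=1: A[i]=10>B[j]=9 take 9, j++
i=3 j=2: A[i]=10<=B[j]=17 take 10, i++
i=4 j=2: A[i]=17<=B[j]=17 take 17, i++
i=5 j=2: A[i]=18>B[j]=17 take 17, j++
i=5 j=3: A[i]=18<=B[j]=21 take 18, i++
i=6 j=3: A[i]=31>B[j]=21 take 21, j++
i=6 j=4: A[i]=31>B[j]=24 take 24, j++
i=6 j=5: A[i]=31>B[j]=26 take 26, j++
i=6 j=6: A[i]=31<=B[j]=32 take 31, i++
i=7 j=6: A[i]=34>B[j]=32 take 32, j++
i=7 j=7: A[i]=34<=B[j]=38 take 34, i++
i=8 j=7: A[i]=37<=B[j]=38 take 37, i++
i=9 j=7: A[i]=39>B[j]=38 take 38, j++
i=9 j=8: B done, take A[i]=39, i++

[6, 6, 7, 8, 9, 10, 17, 17, 18, 21, 24, 26, 31, 32, 34, 37, 38, 39]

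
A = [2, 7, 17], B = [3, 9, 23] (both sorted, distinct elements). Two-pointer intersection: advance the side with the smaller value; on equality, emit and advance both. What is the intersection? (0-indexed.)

i=0 j=0: 2<3, i++
i=1 j=0: 7>3, j++
i=1 j=1: 7<9, i++
i=2 j=1: 17>9, j++
i=2 j=2: 17<23, i++

intersection = []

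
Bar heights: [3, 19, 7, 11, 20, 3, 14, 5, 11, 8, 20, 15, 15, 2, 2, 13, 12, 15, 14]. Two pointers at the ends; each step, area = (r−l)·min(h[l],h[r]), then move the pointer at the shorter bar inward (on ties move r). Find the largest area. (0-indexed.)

max area = 240

l=0 r=18: min(3,14)*18=54 best=54 *, l++
l=1 r=18: min(19,14)*17=238 best=238 *, r--
l=1 r=17: min(19,15)*16=240 best=240 *, r--
l=1 r=16: min(19,12)*15=180 best=240, r--
l=1 r=15: min(19,13)*14=182 best=240, r--
l=1 r=14: min(19,2)*13=26 best=240, r--
l=1 r=13: min(19,2)*12=24 best=240, r--
l=1 r=12: min(19,15)*11=165 best=240, r--
l=1 r=11: min(19,15)*10=150 best=240, r--
l=1 r=10: min(19,20)*9=171 best=240, l++
l=2 r=10: min(7,20)*8=56 best=240, l++
l=3 r=10: min(11,20)*7=77 best=240, l++
l=4 r=10: min(20,20)*6=120 best=240, r--
l=4 r=9: min(20,8)*5=40 best=240, r--
l=4 r=8: min(20,11)*4=44 best=240, r--
l=4 r=7: min(20,5)*3=15 best=240, r--
l=4 r=6: min(20,14)*2=28 best=240, r--
l=4 r=5: min(20,3)*1=3 best=240, r--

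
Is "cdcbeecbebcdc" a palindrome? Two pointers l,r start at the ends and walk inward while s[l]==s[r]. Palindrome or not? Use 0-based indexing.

[0,12] 'c'=='c' → l++,r--
[1,11] 'd'=='d' → l++,r--
[2,10] 'c'=='c' → l++,r--
[3,9] 'b'=='b' → l++,r--
[4,8] 'e'=='e' → l++,r--
[5,7] 'e'!='b' → stop

not a palindrome (mismatch at 5,7)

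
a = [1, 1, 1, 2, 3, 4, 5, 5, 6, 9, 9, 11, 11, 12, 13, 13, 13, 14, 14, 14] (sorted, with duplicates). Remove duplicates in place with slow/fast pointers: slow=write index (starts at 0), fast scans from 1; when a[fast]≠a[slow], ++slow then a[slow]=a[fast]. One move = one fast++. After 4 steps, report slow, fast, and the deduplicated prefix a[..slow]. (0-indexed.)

slow=2, fast=5, prefix=[1, 2, 3]

slow=0 fast=1: a[fast]=1=a[slow] dup, fast++
slow=0 fast=2: a[fast]=1=a[slow] dup, fast++
slow=0 fast=3: a[fast]=2≠a[slow]=1 write a[1]=2, slow++,fast++
slow=1 fast=4: a[fast]=3≠a[slow]=2 write a[2]=3, slow++,fast++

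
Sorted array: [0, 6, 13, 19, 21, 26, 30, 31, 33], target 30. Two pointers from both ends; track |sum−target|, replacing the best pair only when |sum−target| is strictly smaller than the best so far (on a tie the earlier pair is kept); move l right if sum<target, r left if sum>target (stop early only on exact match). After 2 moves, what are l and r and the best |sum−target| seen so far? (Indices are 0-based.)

[0,8] 0+33=33 d=3 * → r--
[0,7] 0+31=31 d=1 * → r--

l=0, r=6, best |Δ|=1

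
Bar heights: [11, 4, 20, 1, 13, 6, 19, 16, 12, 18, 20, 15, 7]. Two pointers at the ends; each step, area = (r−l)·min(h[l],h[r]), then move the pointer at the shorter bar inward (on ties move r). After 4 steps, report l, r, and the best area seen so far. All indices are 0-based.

l=2, r=10, best area=135

l=0 r=12: min(11,7)*12=84 best=84 *, r--
l=0 r=11: min(11,15)*11=121 best=121 *, l++
l=1 r=11: min(4,15)*10=40 best=121, l++
l=2 r=11: min(20,15)*9=135 best=135 *, r--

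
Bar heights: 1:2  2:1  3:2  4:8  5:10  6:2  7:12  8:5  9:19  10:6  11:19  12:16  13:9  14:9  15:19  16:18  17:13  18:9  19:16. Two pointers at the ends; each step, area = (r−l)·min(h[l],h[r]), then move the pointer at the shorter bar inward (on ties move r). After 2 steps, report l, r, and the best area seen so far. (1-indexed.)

l=3, r=19, best area=36

[1,19] min(2,16)*18=36 best=36 * → l++
[2,19] min(1,16)*17=17 best=36 → l++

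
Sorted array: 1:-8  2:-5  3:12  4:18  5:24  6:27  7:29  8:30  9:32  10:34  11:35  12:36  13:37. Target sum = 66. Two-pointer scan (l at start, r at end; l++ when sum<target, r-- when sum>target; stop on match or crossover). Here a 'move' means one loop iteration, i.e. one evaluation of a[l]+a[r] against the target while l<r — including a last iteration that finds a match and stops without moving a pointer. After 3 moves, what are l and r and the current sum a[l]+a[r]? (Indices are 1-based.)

l=4, r=13, sum=55

[1,13] -8+37=29 <66 → l++
[2,13] -5+37=32 <66 → l++
[3,13] 12+37=49 <66 → l++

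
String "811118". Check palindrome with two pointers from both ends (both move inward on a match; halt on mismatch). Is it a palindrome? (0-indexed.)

palindrome

[0,5] '8'=='8' → l++,r--
[1,4] '1'=='1' → l++,r--
[2,3] '1'=='1' → l++,r--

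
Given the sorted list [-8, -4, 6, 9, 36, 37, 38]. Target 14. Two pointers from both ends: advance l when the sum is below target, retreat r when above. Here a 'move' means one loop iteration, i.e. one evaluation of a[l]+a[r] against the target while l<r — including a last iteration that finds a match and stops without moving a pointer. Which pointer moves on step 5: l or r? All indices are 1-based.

l

[1,7] -8+38=30 >14 → r--
[1,6] -8+37=29 >14 → r--
[1,5] -8+36=28 >14 → r--
[1,4] -8+9=1 <14 → l++
[2,4] -4+9=5 <14 → l++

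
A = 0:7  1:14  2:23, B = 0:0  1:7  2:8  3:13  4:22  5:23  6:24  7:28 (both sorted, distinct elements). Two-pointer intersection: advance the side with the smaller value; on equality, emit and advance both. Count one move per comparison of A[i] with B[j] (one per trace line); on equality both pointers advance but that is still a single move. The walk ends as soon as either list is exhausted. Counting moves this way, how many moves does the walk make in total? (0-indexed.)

7 moves

[i=0,j=0] 7>0 → j++
[i=0,j=1] 7==7 emit → i++,j++
[i=1,j=2] 14>8 → j++
[i=1,j=3] 14>13 → j++
[i=1,j=4] 14<22 → i++
[i=2,j=4] 23>22 → j++
[i=2,j=5] 23==23 emit → i++,j++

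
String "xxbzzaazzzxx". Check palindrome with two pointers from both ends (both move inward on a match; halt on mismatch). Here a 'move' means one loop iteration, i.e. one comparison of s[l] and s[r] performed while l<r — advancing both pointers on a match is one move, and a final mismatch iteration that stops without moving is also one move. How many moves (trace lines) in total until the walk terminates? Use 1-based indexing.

3 moves

l=1 r=12: 'x'=='x', l++,r--
l=2 r=11: 'x'=='x', l++,r--
l=3 r=10: 'b'!='z', stop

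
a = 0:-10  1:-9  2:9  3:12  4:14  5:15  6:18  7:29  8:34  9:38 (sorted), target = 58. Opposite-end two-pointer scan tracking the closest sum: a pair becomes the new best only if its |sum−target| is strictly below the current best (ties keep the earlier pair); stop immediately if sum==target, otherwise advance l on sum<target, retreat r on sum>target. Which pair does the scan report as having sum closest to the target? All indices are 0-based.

pair (18, 38) with sum 56 (|Δ|=2)

l=0 r=9: -10+38=28 d=30 *, l++
l=1 r=9: -9+38=29 d=29 *, l++
l=2 r=9: 9+38=47 d=11 *, l++
l=3 r=9: 12+38=50 d=8 *, l++
l=4 r=9: 14+38=52 d=6 *, l++
l=5 r=9: 15+38=53 d=5 *, l++
l=6 r=9: 18+38=56 d=2 *, l++
l=7 r=9: 29+38=67 d=9, r--
l=7 r=8: 29+34=63 d=5, r--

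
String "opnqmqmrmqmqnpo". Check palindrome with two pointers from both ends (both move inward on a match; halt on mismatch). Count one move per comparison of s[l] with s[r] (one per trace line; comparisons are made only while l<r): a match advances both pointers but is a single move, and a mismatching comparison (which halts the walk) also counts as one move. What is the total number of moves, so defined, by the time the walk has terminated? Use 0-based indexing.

7 moves

[0,14] 'o'=='o' → l++,r--
[1,13] 'p'=='p' → l++,r--
[2,12] 'n'=='n' → l++,r--
[3,11] 'q'=='q' → l++,r--
[4,10] 'm'=='m' → l++,r--
[5,9] 'q'=='q' → l++,r--
[6,8] 'm'=='m' → l++,r--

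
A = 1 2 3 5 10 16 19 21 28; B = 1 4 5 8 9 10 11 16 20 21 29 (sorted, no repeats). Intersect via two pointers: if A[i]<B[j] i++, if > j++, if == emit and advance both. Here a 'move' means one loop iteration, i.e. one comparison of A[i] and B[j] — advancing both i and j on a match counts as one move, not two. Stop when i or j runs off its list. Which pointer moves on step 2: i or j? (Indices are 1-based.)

i

[i=1,j=1] 1==1 emit → i++,j++
[i=2,j=2] 2<4 → i++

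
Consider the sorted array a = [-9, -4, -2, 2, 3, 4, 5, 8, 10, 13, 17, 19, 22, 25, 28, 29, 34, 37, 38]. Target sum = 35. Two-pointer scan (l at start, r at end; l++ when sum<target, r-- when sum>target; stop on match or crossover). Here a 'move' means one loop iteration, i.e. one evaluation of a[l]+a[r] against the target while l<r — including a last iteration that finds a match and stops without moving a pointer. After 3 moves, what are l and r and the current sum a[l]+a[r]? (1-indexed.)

[1,19] -9+38=29 <35 → l++
[2,19] -4+38=34 <35 → l++
[3,19] -2+38=36 >35 → r--

l=3, r=18, sum=35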